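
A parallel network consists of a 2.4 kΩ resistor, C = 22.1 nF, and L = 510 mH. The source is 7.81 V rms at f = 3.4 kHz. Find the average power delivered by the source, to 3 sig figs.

ω = 2πf = 21360 rad/s
X_L = ωL = 10900 Ω
X_C = 1/(ωC) = 2120 Ω
Parallel: admittances add. Y = 1/R + 1/(jωL) + jωC
Y = (0.000417 + j0.000380) S
|Y| = 0.000564 S → |Z| = 1/|Y| = 1770 Ω, ∠Z = −∠Y = -42.4°
I = V/|Z| = 4.41 mA
P = VI cos φ = 7.81 × 0.00441 × cos(-42.4°) = 25.4 mW

25.4 mW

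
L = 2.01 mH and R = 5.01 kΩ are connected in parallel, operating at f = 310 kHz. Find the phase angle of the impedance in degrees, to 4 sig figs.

51.99°

ω = 2πf = 1.948e+06 rad/s
X_L = ωL = 3915 Ω
Parallel: admittances add. Y = 1/R + 1/(jωL)
Y = (0.0001996 − j0.0002554) S
|Y| = 0.0003242 S → |Z| = 1/|Y| = 3085 Ω, ∠Z = −∠Y = 51.99°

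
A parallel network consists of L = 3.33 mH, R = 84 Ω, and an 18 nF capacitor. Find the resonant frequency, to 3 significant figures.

20.6 kHz

ω₀ = 1/√(LC) = 1/√(0.00333 × 1.8e-08) = 129200 rad/s
f₀ = ω₀/(2π) = 20.6 kHz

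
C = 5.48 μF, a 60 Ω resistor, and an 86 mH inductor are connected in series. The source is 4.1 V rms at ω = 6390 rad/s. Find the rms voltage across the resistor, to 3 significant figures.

X_L = ωL = 550 Ω
X_C = 1/(ωC) = 28.6 Ω
Net reactance X = X_L − X_C = 521 Ω
Z = 60.0 + j521 Ω
|Z| = √(60.0² + 521²) = 524 Ω
I = V/|Z| = 7.82 mA
V_R = I·|Z_R| = 0.00782 × 60.0 = 0.469 V

0.469 V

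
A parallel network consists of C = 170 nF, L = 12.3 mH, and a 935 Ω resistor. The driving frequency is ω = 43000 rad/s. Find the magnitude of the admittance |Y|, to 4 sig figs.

5.524 mS

X_L = ωL = 528.9 Ω
X_C = 1/(ωC) = 136.8 Ω
Parallel: admittances add. Y = 1/R + 1/(jωL) + jωC
Y = (0.001070 + j0.005419) S
|Y| = 0.005524 S → |Z| = 1/|Y| = 181.0 Ω, ∠Z = −∠Y = -78.84°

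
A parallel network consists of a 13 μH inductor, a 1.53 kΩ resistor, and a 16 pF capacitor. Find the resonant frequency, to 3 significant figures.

11.0 MHz

ω₀ = 1/√(LC) = 1/√(1.3e-05 × 1.6e-11) = 6.934e+07 rad/s
f₀ = ω₀/(2π) = 11.0 MHz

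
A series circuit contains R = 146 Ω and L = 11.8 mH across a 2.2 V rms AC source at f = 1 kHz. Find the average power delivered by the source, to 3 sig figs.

ω = 2πf = 6283 rad/s
X_L = ωL = 74.1 Ω
Z = 146 + j74.1 Ω
|Z| = √(146² + 74.1²) = 164 Ω
∠Z = arctan(74.1/146) = 26.9°
I = V/|Z| = 13.4 mA
P = VI cos φ = 2.2 × 0.0134 × cos(26.9°) = 26.4 mW

26.4 mW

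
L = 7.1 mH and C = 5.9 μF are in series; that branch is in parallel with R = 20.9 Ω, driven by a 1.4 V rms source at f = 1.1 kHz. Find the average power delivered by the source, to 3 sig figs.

ω = 2πf = 6912 rad/s
X_L = ωL = 49.1 Ω
X_C = 1/(ωC) = 24.5 Ω
Branch 1: Z₁ = R = 20.9 Ω
Branch 2 (series LC): Z₂ = j(X_L − X_C) = j24.5 Ω
Parallel: Z = Z₁Z₂/(Z₁+Z₂), |Z| = 15.9 Ω, ∠Z = 40.4°
I = V/|Z| = 88.0 mA
P = VI cos φ = 1.4 × 0.0880 × cos(40.4°) = 93.8 mW

93.8 mW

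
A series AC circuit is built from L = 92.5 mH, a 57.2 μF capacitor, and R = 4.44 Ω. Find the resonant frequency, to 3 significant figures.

69.2 Hz

ω₀ = 1/√(LC) = 1/√(0.0925 × 5.72e-05) = 434.7 rad/s
f₀ = ω₀/(2π) = 69.2 Hz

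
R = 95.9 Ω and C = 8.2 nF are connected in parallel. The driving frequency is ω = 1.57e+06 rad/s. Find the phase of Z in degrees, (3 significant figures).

X_C = 1/(ωC) = 77.7 Ω
Parallel: admittances add. Y = 1/R + jωC
Y = (0.0104 + j0.0129) S
|Y| = 0.0166 S → |Z| = 1/|Y| = 60.4 Ω, ∠Z = −∠Y = -51.0°

-51.0°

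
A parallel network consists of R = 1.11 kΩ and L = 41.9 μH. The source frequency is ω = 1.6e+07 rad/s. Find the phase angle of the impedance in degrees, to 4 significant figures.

58.87°

X_L = ωL = 670.4 Ω
Parallel: admittances add. Y = 1/R + 1/(jωL)
Y = (0.0009009 − j0.001492) S
|Y| = 0.001743 S → |Z| = 1/|Y| = 573.9 Ω, ∠Z = −∠Y = 58.87°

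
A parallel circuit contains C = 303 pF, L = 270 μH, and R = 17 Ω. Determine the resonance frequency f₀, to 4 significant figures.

ω₀ = 1/√(LC) = 1/√(0.00027 × 3.03e-10) = 3.496e+06 rad/s
f₀ = ω₀/(2π) = 556.4 kHz

556.4 kHz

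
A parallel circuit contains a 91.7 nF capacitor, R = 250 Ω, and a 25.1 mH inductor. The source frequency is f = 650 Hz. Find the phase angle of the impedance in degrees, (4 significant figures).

ω = 2πf = 4084 rad/s
X_L = ωL = 102.5 Ω
X_C = 1/(ωC) = 2670 Ω
Parallel: admittances add. Y = 1/R + 1/(jωL) + jωC
Y = (0.004000 − j0.009381) S
|Y| = 0.01020 S → |Z| = 1/|Y| = 98.06 Ω, ∠Z = −∠Y = 66.91°

66.91°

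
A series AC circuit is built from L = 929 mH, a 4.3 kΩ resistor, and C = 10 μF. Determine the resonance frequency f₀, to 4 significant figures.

52.22 Hz

ω₀ = 1/√(LC) = 1/√(0.929 × 1e-05) = 328.1 rad/s
f₀ = ω₀/(2π) = 52.22 Hz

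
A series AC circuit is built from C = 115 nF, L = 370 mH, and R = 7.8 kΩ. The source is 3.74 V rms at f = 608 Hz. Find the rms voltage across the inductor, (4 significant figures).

0.6736 V

ω = 2πf = 3820 rad/s
X_L = ωL = 1413 Ω
X_C = 1/(ωC) = 2276 Ω
Net reactance X = X_L − X_C = -862.8 Ω
Z = 7800 − j862.8 Ω
|Z| = √(7800² + 862.8²) = 7848 Ω
I = V/|Z| = 476.6 μA
V_L = I·|Z_L| = 0.0004766 × 1413 = 0.6736 V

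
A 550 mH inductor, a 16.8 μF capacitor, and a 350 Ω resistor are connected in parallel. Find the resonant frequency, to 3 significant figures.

ω₀ = 1/√(LC) = 1/√(0.55 × 1.68e-05) = 329.0 rad/s
f₀ = ω₀/(2π) = 52.4 Hz

52.4 Hz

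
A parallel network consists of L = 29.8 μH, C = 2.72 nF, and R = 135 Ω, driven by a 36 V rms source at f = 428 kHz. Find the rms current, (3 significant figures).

ω = 2πf = 2.689e+06 rad/s
X_L = ωL = 80.1 Ω
X_C = 1/(ωC) = 137 Ω
Parallel: admittances add. Y = 1/R + 1/(jωL) + jωC
Y = (0.00741 − j0.00516) S
|Y| = 0.00903 S → |Z| = 1/|Y| = 111 Ω, ∠Z = −∠Y = 34.9°
I = V/|Z| = 36/111 = 325 mA

325 mA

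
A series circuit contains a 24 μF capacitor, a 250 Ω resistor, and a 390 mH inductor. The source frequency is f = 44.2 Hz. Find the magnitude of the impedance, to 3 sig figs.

ω = 2πf = 277.7 rad/s
X_L = ωL = 108 Ω
X_C = 1/(ωC) = 150 Ω
Net reactance X = X_L − X_C = -41.7 Ω
Z = 250 − j41.7 Ω
|Z| = √(250² + 41.7²) = 253 Ω

253 Ω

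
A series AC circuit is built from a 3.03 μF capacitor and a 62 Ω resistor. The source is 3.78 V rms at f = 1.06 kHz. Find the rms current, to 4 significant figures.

ω = 2πf = 6660 rad/s
X_C = 1/(ωC) = 49.55 Ω
Z = 62.00 − j49.55 Ω
|Z| = √(62.00² + 49.55²) = 79.37 Ω
I = V/|Z| = 3.78/79.37 = 47.63 mA

47.63 mA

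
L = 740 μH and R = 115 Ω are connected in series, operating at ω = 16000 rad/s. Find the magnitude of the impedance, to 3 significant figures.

X_L = ωL = 11.8 Ω
Z = 115 + j11.8 Ω
|Z| = √(115² + 11.8²) = 116 Ω

116 Ω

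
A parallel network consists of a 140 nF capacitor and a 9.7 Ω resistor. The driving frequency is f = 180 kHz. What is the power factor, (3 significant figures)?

0.546

ω = 2πf = 1.131e+06 rad/s
X_C = 1/(ωC) = 6.32 Ω
Parallel: admittances add. Y = 1/R + jωC
Y = (0.103 + j0.158) S
|Y| = 0.189 S → |Z| = 1/|Y| = 5.29 Ω, ∠Z = −∠Y = -56.9°
cos φ = cos(-56.9°) = 0.546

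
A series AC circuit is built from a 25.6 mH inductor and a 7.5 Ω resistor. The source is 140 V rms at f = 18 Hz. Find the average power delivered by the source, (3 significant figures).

ω = 2πf = 113.1 rad/s
X_L = ωL = 2.90 Ω
Z = 7.50 + j2.90 Ω
|Z| = √(7.50² + 2.90²) = 8.04 Ω
∠Z = arctan(2.90/7.50) = 21.1°
I = V/|Z| = 17.4 A
P = VI cos φ = 140 × 17.4 × cos(21.1°) = 2.27 kW

2.27 kW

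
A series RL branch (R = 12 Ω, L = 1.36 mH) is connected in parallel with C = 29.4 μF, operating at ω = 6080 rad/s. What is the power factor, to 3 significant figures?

X_L = ωL = 8.27 Ω
X_C = 1/(ωC) = 5.59 Ω
Branch 1 (R+jX_L): Z₁ = 12.0 + j8.27 Ω, |Z₁| = 14.6 Ω
Branch 2 (−jX_C): Z₂ = −j5.59 Ω
Parallel: Z = Z₁Z₂/(Z₁+Z₂), |Z| = 6.63 Ω, ∠Z = -68.0°
cos φ = cos(-68.0°) = 0.375

0.375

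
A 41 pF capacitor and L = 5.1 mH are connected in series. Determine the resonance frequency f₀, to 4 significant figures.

348.1 kHz

ω₀ = 1/√(LC) = 1/√(0.0051 × 4.1e-11) = 2.187e+06 rad/s
f₀ = ω₀/(2π) = 348.1 kHz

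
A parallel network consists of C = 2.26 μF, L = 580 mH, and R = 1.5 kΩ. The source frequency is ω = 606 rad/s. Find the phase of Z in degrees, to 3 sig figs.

X_L = ωL = 351 Ω
X_C = 1/(ωC) = 730 Ω
Parallel: admittances add. Y = 1/R + 1/(jωL) + jωC
Y = (0.000667 − j0.00148) S
|Y| = 0.00162 S → |Z| = 1/|Y| = 618 Ω, ∠Z = −∠Y = 65.7°

65.7°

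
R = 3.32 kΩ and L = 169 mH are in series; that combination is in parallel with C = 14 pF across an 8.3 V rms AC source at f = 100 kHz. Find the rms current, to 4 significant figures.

ω = 2πf = 628300 rad/s
X_L = ωL = 106200 Ω
X_C = 1/(ωC) = 113700 Ω
Branch 1 (R+jX_L): Z₁ = 3320 + j106200 Ω, |Z₁| = 106200 Ω
Branch 2 (−jX_C): Z₂ = −j113700 Ω
Parallel: Z = Z₁Z₂/(Z₁+Z₂), |Z| = 1.473e+06 Ω, ∠Z = 64.32°
I = V/|Z| = 8.3/1.473e+06 = 5.634 μA

5.634 μA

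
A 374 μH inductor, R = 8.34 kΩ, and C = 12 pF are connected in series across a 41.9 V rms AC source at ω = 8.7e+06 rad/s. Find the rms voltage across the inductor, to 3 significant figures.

X_L = ωL = 3250 Ω
X_C = 1/(ωC) = 9580 Ω
Net reactance X = X_L − X_C = -6320 Ω
Z = 8340 − j6320 Ω
|Z| = √(8340² + 6320²) = 10500 Ω
I = V/|Z| = 4.00 mA
V_L = I·|Z_L| = 0.00400 × 3250 = 13.0 V

13.0 V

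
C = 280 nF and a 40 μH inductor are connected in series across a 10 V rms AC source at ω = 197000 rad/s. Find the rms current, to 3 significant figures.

976 mA

X_L = ωL = 7.88 Ω
X_C = 1/(ωC) = 18.1 Ω
Net reactance X = X_L − X_C = -10.2 Ω
Z = − j10.2 Ω
|Z| = √(0² + 10.2²) = 10.2 Ω
I = V/|Z| = 10/10.2 = 976 mA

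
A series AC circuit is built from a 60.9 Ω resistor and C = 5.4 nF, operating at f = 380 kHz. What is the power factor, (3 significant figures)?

ω = 2πf = 2.388e+06 rad/s
X_C = 1/(ωC) = 77.6 Ω
Z = 60.9 − j77.6 Ω
|Z| = √(60.9² + 77.6²) = 98.6 Ω
∠Z = arctan(-77.6/60.9) = -51.9°
cos φ = cos(-51.9°) = 0.618

0.618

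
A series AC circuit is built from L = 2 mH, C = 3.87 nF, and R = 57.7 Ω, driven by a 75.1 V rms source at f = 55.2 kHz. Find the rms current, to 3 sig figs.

972 mA

ω = 2πf = 346800 rad/s
X_L = ωL = 694 Ω
X_C = 1/(ωC) = 745 Ω
Net reactance X = X_L − X_C = -51.4 Ω
Z = 57.7 − j51.4 Ω
|Z| = √(57.7² + 51.4²) = 77.2 Ω
I = V/|Z| = 75.1/77.2 = 972 mA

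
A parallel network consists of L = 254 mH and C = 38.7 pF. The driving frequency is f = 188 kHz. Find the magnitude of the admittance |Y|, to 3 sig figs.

42.4 μS

ω = 2πf = 1.181e+06 rad/s
X_L = ωL = 300000 Ω
X_C = 1/(ωC) = 21900 Ω
Parallel: admittances add. Y = 1/(jωL) + jωC
Y = (0 + j4.24e-05) S
|Y| = 4.24e-05 S → |Z| = 1/|Y| = 23600 Ω, ∠Z = −∠Y = -90.0°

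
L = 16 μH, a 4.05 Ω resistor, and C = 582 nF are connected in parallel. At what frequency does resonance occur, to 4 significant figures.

ω₀ = 1/√(LC) = 1/√(1.6e-05 × 5.82e-07) = 327700 rad/s
f₀ = ω₀/(2π) = 52.16 kHz

52.16 kHz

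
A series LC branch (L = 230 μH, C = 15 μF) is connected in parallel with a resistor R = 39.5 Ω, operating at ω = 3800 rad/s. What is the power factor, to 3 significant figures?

X_L = ωL = 0.874 Ω
X_C = 1/(ωC) = 17.5 Ω
Branch 1: Z₁ = R = 39.5 Ω
Branch 2 (series LC): Z₂ = j(X_L − X_C) = −j16.7 Ω
Parallel: Z = Z₁Z₂/(Z₁+Z₂), |Z| = 15.4 Ω, ∠Z = -67.1°
cos φ = cos(-67.1°) = 0.389

0.389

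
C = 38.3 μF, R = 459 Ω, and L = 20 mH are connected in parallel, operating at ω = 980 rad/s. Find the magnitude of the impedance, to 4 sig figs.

X_L = ωL = 19.60 Ω
X_C = 1/(ωC) = 26.64 Ω
Parallel: admittances add. Y = 1/R + 1/(jωL) + jωC
Y = (0.002179 − j0.01349) S
|Y| = 0.01366 S → |Z| = 1/|Y| = 73.20 Ω, ∠Z = −∠Y = 80.82°

73.20 Ω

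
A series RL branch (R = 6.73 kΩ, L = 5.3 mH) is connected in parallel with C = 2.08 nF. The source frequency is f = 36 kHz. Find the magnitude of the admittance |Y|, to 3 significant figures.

ω = 2πf = 226200 rad/s
X_L = ωL = 1200 Ω
X_C = 1/(ωC) = 2130 Ω
Branch 1 (R+jX_L): Z₁ = 6730 + j1200 Ω, |Z₁| = 6840 Ω
Branch 2 (−jX_C): Z₂ = −j2130 Ω
Parallel: Z = Z₁Z₂/(Z₁+Z₂), |Z| = 2140 Ω, ∠Z = -72.1°
|Y| = 1/|Z| = 468 μS

468 μS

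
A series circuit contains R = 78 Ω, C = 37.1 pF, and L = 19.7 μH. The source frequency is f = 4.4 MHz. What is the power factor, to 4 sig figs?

0.1783

ω = 2πf = 2.765e+07 rad/s
X_L = ωL = 544.6 Ω
X_C = 1/(ωC) = 975.0 Ω
Net reactance X = X_L − X_C = -430.3 Ω
Z = 78.00 − j430.3 Ω
|Z| = √(78.00² + 430.3²) = 437.4 Ω
∠Z = arctan(-430.3/78.00) = -79.73°
cos φ = cos(-79.73°) = 0.1783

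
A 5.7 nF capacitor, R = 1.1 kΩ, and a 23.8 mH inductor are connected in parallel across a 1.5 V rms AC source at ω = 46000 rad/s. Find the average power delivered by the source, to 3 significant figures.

2.05 mW

X_L = ωL = 1090 Ω
X_C = 1/(ωC) = 3810 Ω
Parallel: admittances add. Y = 1/R + 1/(jωL) + jωC
Y = (0.000909 − j0.000651) S
|Y| = 0.00112 S → |Z| = 1/|Y| = 894 Ω, ∠Z = −∠Y = 35.6°
I = V/|Z| = 1.68 mA
P = VI cos φ = 1.5 × 0.00168 × cos(35.6°) = 2.05 mW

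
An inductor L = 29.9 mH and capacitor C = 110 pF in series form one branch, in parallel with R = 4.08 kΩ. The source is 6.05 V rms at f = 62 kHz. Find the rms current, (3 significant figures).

1.57 mA

ω = 2πf = 389600 rad/s
X_L = ωL = 11600 Ω
X_C = 1/(ωC) = 23300 Ω
Branch 1: Z₁ = R = 4080 Ω
Branch 2 (series LC): Z₂ = j(X_L − X_C) = −j11700 Ω
Parallel: Z = Z₁Z₂/(Z₁+Z₂), |Z| = 3850 Ω, ∠Z = -19.2°
I = V/|Z| = 6.05/3850 = 1.57 mA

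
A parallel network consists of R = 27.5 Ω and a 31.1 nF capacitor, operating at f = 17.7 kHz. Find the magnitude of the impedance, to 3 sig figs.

27.4 Ω

ω = 2πf = 111200 rad/s
X_C = 1/(ωC) = 289 Ω
Parallel: admittances add. Y = 1/R + jωC
Y = (0.0364 + j0.00346) S
|Y| = 0.0365 S → |Z| = 1/|Y| = 27.4 Ω, ∠Z = −∠Y = -5.43°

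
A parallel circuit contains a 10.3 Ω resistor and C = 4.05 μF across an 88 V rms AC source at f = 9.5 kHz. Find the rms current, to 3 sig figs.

ω = 2πf = 59690 rad/s
X_C = 1/(ωC) = 4.14 Ω
Parallel: admittances add. Y = 1/R + jωC
Y = (0.0971 + j0.242) S
|Y| = 0.261 S → |Z| = 1/|Y| = 3.84 Ω, ∠Z = −∠Y = -68.1°
I = V/|Z| = 88/3.84 = 22.9 A

22.9 A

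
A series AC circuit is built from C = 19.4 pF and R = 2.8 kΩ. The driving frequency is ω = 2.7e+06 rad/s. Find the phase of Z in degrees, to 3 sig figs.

X_C = 1/(ωC) = 19100 Ω
Z = 2800 − j19100 Ω
|Z| = √(2800² + 19100²) = 19300 Ω
∠Z = arctan(-19100/2800) = -81.7°

-81.7°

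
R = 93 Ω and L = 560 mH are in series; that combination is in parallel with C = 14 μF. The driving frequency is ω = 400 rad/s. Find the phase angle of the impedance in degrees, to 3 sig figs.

-48.6°

X_L = ωL = 224 Ω
X_C = 1/(ωC) = 179 Ω
Branch 1 (R+jX_L): Z₁ = 93.0 + j224 Ω, |Z₁| = 243 Ω
Branch 2 (−jX_C): Z₂ = −j179 Ω
Parallel: Z = Z₁Z₂/(Z₁+Z₂), |Z| = 418 Ω, ∠Z = -48.6°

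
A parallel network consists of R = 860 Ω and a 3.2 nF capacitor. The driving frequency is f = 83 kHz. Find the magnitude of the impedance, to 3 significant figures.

ω = 2πf = 521500 rad/s
X_C = 1/(ωC) = 599 Ω
Parallel: admittances add. Y = 1/R + jωC
Y = (0.00116 + j0.00167) S
|Y| = 0.00203 S → |Z| = 1/|Y| = 492 Ω, ∠Z = −∠Y = -55.1°

492 Ω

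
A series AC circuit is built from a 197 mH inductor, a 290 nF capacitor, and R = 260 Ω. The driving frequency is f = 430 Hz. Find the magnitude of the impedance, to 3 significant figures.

ω = 2πf = 2702 rad/s
X_L = ωL = 532 Ω
X_C = 1/(ωC) = 1280 Ω
Net reactance X = X_L − X_C = -744 Ω
Z = 260 − j744 Ω
|Z| = √(260² + 744²) = 788 Ω

788 Ω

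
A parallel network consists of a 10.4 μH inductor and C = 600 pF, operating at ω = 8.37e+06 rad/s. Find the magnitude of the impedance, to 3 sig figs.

X_L = ωL = 87.0 Ω
X_C = 1/(ωC) = 199 Ω
Parallel: admittances add. Y = 1/(jωL) + jωC
Y = (0 − j0.00647) S
|Y| = 0.00647 S → |Z| = 1/|Y| = 155 Ω, ∠Z = −∠Y = 90.0°

155 Ω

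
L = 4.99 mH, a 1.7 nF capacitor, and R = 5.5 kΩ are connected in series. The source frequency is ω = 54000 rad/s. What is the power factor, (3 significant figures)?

X_L = ωL = 269 Ω
X_C = 1/(ωC) = 10900 Ω
Net reactance X = X_L − X_C = -10600 Ω
Z = 5500 − j10600 Ω
|Z| = √(5500² + 10600²) = 12000 Ω
∠Z = arctan(-10600/5500) = -62.6°
cos φ = cos(-62.6°) = 0.460

0.460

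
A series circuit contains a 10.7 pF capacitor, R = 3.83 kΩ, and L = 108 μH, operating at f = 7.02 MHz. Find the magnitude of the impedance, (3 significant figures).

ω = 2πf = 4.411e+07 rad/s
X_L = ωL = 4760 Ω
X_C = 1/(ωC) = 2120 Ω
Net reactance X = X_L − X_C = 2640 Ω
Z = 3830 + j2640 Ω
|Z| = √(3830² + 2640²) = 4650 Ω

4650 Ω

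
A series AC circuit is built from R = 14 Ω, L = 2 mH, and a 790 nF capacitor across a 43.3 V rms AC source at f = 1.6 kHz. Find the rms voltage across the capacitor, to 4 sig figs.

51.08 V

ω = 2πf = 10050 rad/s
X_L = ωL = 20.11 Ω
X_C = 1/(ωC) = 125.9 Ω
Net reactance X = X_L − X_C = -105.8 Ω
Z = 14.00 − j105.8 Ω
|Z| = √(14.00² + 105.8²) = 106.7 Ω
I = V/|Z| = 405.7 mA
V_C = I·|Z_C| = 0.4057 × 125.9 = 51.08 V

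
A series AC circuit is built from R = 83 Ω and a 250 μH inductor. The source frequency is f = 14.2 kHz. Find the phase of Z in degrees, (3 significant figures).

ω = 2πf = 89220 rad/s
X_L = ωL = 22.3 Ω
Z = 83.0 + j22.3 Ω
|Z| = √(83.0² + 22.3²) = 85.9 Ω
∠Z = arctan(22.3/83.0) = 15.0°

15.0°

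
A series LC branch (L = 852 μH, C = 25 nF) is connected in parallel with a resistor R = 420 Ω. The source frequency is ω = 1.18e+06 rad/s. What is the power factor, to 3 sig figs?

X_L = ωL = 1010 Ω
X_C = 1/(ωC) = 33.9 Ω
Branch 1: Z₁ = R = 420 Ω
Branch 2 (series LC): Z₂ = j(X_L − X_C) = j971 Ω
Parallel: Z = Z₁Z₂/(Z₁+Z₂), |Z| = 386 Ω, ∠Z = 23.4°
cos φ = cos(23.4°) = 0.918

0.918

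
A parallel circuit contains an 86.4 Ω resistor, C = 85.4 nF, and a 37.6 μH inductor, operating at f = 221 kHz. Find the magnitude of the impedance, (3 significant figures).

9.99 Ω

ω = 2πf = 1.389e+06 rad/s
X_L = ωL = 52.2 Ω
X_C = 1/(ωC) = 8.43 Ω
Parallel: admittances add. Y = 1/R + 1/(jωL) + jωC
Y = (0.0116 + j0.0994) S
|Y| = 0.100 S → |Z| = 1/|Y| = 9.99 Ω, ∠Z = −∠Y = -83.4°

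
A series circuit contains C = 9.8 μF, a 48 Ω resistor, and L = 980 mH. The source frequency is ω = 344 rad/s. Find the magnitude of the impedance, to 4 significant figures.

62.80 Ω

X_L = ωL = 337.1 Ω
X_C = 1/(ωC) = 296.6 Ω
Net reactance X = X_L − X_C = 40.49 Ω
Z = 48.00 + j40.49 Ω
|Z| = √(48.00² + 40.49²) = 62.80 Ω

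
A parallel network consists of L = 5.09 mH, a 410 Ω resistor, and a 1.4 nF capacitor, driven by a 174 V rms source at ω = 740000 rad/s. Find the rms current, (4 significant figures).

X_L = ωL = 3767 Ω
X_C = 1/(ωC) = 965.3 Ω
Parallel: admittances add. Y = 1/R + 1/(jωL) + jωC
Y = (0.002439 + j0.0007705) S
|Y| = 0.002558 S → |Z| = 1/|Y| = 391.0 Ω, ∠Z = −∠Y = -17.53°
I = V/|Z| = 174/391.0 = 445.1 mA

445.1 mA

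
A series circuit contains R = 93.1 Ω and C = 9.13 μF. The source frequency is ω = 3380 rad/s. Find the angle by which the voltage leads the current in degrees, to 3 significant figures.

-19.2°

X_C = 1/(ωC) = 32.4 Ω
Z = 93.1 − j32.4 Ω
|Z| = √(93.1² + 32.4²) = 98.6 Ω
∠Z = arctan(-32.4/93.1) = -19.2°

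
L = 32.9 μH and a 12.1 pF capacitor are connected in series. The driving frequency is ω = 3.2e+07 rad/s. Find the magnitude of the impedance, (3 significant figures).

1530 Ω

X_L = ωL = 1050 Ω
X_C = 1/(ωC) = 2580 Ω
Net reactance X = X_L − X_C = -1530 Ω
Z = − j1530 Ω
|Z| = √(0² + 1530²) = 1530 Ω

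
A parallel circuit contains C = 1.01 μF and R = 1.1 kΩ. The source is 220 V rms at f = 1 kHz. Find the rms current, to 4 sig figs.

ω = 2πf = 6283 rad/s
X_C = 1/(ωC) = 157.6 Ω
Parallel: admittances add. Y = 1/R + jωC
Y = (0.0009091 + j0.006346) S
|Y| = 0.006411 S → |Z| = 1/|Y| = 156.0 Ω, ∠Z = −∠Y = -81.85°
I = V/|Z| = 220/156.0 = 1.410 A

1.410 A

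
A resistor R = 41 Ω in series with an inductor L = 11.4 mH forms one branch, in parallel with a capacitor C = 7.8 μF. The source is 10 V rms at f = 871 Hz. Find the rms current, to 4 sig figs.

ω = 2πf = 5473 rad/s
X_L = ωL = 62.39 Ω
X_C = 1/(ωC) = 23.43 Ω
Branch 1 (R+jX_L): Z₁ = 41.00 + j62.39 Ω, |Z₁| = 74.65 Ω
Branch 2 (−jX_C): Z₂ = −j23.43 Ω
Parallel: Z = Z₁Z₂/(Z₁+Z₂), |Z| = 30.92 Ω, ∠Z = -76.85°
I = V/|Z| = 10/30.92 = 323.4 mA

323.4 mA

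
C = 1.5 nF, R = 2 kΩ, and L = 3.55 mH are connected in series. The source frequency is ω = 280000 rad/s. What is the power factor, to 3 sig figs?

0.822

X_L = ωL = 994 Ω
X_C = 1/(ωC) = 2380 Ω
Net reactance X = X_L − X_C = -1390 Ω
Z = 2000 − j1390 Ω
|Z| = √(2000² + 1390²) = 2430 Ω
∠Z = arctan(-1390/2000) = -34.7°
cos φ = cos(-34.7°) = 0.822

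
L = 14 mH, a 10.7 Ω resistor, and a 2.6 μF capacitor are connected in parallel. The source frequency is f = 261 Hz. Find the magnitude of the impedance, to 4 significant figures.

ω = 2πf = 1640 rad/s
X_L = ωL = 22.96 Ω
X_C = 1/(ωC) = 234.5 Ω
Parallel: admittances add. Y = 1/R + 1/(jωL) + jωC
Y = (0.09346 − j0.03929) S
|Y| = 0.1014 S → |Z| = 1/|Y| = 9.864 Ω, ∠Z = −∠Y = 22.80°

9.864 Ω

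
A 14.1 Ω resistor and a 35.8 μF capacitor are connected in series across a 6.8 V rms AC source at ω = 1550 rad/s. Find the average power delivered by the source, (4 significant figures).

1.245 W

X_C = 1/(ωC) = 18.02 Ω
Z = 14.10 − j18.02 Ω
|Z| = √(14.10² + 18.02²) = 22.88 Ω
∠Z = arctan(-18.02/14.10) = -51.96°
I = V/|Z| = 297.2 mA
P = VI cos φ = 6.8 × 0.2972 × cos(-51.96°) = 1.245 W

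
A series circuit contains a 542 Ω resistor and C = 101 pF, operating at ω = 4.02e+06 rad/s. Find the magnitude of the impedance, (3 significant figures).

X_C = 1/(ωC) = 2460 Ω
Z = 542 − j2460 Ω
|Z| = √(542² + 2460²) = 2520 Ω

2520 Ω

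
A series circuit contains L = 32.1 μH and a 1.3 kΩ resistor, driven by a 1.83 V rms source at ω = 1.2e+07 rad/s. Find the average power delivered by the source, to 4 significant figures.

X_L = ωL = 385.2 Ω
Z = 1300 + j385.2 Ω
|Z| = √(1300² + 385.2²) = 1356 Ω
∠Z = arctan(385.2/1300) = 16.50°
I = V/|Z| = 1.350 mA
P = VI cos φ = 1.83 × 0.001350 × cos(16.50°) = 2.368 mW

2.368 mW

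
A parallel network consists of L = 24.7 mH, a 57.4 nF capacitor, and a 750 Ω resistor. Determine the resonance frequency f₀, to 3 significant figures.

4.23 kHz

ω₀ = 1/√(LC) = 1/√(0.0247 × 5.74e-08) = 26560 rad/s
f₀ = ω₀/(2π) = 4.23 kHz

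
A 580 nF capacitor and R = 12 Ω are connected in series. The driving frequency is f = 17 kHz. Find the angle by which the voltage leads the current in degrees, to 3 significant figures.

-53.4°

ω = 2πf = 106800 rad/s
X_C = 1/(ωC) = 16.1 Ω
Z = 12.0 − j16.1 Ω
|Z| = √(12.0² + 16.1²) = 20.1 Ω
∠Z = arctan(-16.1/12.0) = -53.4°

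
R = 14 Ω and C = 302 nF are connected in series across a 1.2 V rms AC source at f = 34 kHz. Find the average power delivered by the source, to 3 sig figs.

ω = 2πf = 213600 rad/s
X_C = 1/(ωC) = 15.5 Ω
Z = 14.0 − j15.5 Ω
|Z| = √(14.0² + 15.5²) = 20.9 Ω
∠Z = arctan(-15.5/14.0) = -47.9°
I = V/|Z| = 57.5 mA
P = VI cos φ = 1.2 × 0.0575 × cos(-47.9°) = 46.2 mW

46.2 mW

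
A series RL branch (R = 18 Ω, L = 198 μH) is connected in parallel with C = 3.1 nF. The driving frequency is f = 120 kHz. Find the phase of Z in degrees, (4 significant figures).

79.43°

ω = 2πf = 754000 rad/s
X_L = ωL = 149.3 Ω
X_C = 1/(ωC) = 427.8 Ω
Branch 1 (R+jX_L): Z₁ = 18.00 + j149.3 Ω, |Z₁| = 150.4 Ω
Branch 2 (−jX_C): Z₂ = −j427.8 Ω
Parallel: Z = Z₁Z₂/(Z₁+Z₂), |Z| = 230.5 Ω, ∠Z = 79.43°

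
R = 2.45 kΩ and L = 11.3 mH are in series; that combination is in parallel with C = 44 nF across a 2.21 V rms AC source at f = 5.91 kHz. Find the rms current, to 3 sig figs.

3.57 mA

ω = 2πf = 37130 rad/s
X_L = ωL = 420 Ω
X_C = 1/(ωC) = 612 Ω
Branch 1 (R+jX_L): Z₁ = 2450 + j420 Ω, |Z₁| = 2490 Ω
Branch 2 (−jX_C): Z₂ = −j612 Ω
Parallel: Z = Z₁Z₂/(Z₁+Z₂), |Z| = 619 Ω, ∠Z = -75.8°
I = V/|Z| = 2.21/619 = 3.57 mA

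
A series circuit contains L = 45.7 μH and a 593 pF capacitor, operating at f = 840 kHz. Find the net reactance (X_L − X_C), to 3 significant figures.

ω = 2πf = 5.278e+06 rad/s
X_L = ωL = 241 Ω
X_C = 1/(ωC) = 320 Ω
X = 241 − 320 = -78.3 Ω

-78.3 Ω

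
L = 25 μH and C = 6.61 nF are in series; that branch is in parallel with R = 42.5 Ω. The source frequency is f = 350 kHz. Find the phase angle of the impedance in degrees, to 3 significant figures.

ω = 2πf = 2.199e+06 rad/s
X_L = ωL = 55.0 Ω
X_C = 1/(ωC) = 68.8 Ω
Branch 1: Z₁ = R = 42.5 Ω
Branch 2 (series LC): Z₂ = j(X_L − X_C) = −j13.8 Ω
Parallel: Z = Z₁Z₂/(Z₁+Z₂), |Z| = 13.1 Ω, ∠Z = -72.0°

-72.0°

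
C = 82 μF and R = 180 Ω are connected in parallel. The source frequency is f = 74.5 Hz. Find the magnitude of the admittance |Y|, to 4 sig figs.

38.78 mS

ω = 2πf = 468.1 rad/s
X_C = 1/(ωC) = 26.05 Ω
Parallel: admittances add. Y = 1/R + jωC
Y = (0.005556 + j0.03838) S
|Y| = 0.03878 S → |Z| = 1/|Y| = 25.78 Ω, ∠Z = −∠Y = -81.76°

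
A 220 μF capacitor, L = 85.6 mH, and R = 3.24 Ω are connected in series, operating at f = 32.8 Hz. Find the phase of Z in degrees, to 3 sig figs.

-53.7°

ω = 2πf = 206.1 rad/s
X_L = ωL = 17.6 Ω
X_C = 1/(ωC) = 22.1 Ω
Net reactance X = X_L − X_C = -4.41 Ω
Z = 3.24 − j4.41 Ω
|Z| = √(3.24² + 4.41²) = 5.48 Ω
∠Z = arctan(-4.41/3.24) = -53.7°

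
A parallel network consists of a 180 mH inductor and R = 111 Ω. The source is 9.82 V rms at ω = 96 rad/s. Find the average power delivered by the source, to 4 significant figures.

868.8 mW

X_L = ωL = 17.28 Ω
Parallel: admittances add. Y = 1/R + 1/(jωL)
Y = (0.009009 − j0.05787) S
|Y| = 0.05857 S → |Z| = 1/|Y| = 17.07 Ω, ∠Z = −∠Y = 81.15°
I = V/|Z| = 575.1 mA
P = VI cos φ = 9.82 × 0.5751 × cos(81.15°) = 868.8 mW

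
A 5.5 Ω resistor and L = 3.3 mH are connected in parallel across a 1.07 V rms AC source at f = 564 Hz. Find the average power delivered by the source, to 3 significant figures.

208 mW

ω = 2πf = 3544 rad/s
X_L = ωL = 11.7 Ω
Parallel: admittances add. Y = 1/R + 1/(jωL)
Y = (0.182 − j0.0855) S
|Y| = 0.201 S → |Z| = 1/|Y| = 4.98 Ω, ∠Z = −∠Y = 25.2°
I = V/|Z| = 215 mA
P = VI cos φ = 1.07 × 0.215 × cos(25.2°) = 208 mW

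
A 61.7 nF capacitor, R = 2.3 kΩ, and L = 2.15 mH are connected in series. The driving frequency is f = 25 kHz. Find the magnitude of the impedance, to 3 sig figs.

2310 Ω

ω = 2πf = 157100 rad/s
X_L = ωL = 338 Ω
X_C = 1/(ωC) = 103 Ω
Net reactance X = X_L − X_C = 235 Ω
Z = 2300 + j235 Ω
|Z| = √(2300² + 235²) = 2310 Ω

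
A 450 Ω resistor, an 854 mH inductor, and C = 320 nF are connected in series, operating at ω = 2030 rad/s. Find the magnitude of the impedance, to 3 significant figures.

X_L = ωL = 1730 Ω
X_C = 1/(ωC) = 1540 Ω
Net reactance X = X_L − X_C = 194 Ω
Z = 450 + j194 Ω
|Z| = √(450² + 194²) = 490 Ω

490 Ω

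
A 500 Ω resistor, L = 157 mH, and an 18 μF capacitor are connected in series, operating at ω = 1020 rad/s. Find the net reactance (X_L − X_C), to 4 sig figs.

X_L = ωL = 160.1 Ω
X_C = 1/(ωC) = 54.47 Ω
X = 160.1 − 54.47 = 105.7 Ω

105.7 Ω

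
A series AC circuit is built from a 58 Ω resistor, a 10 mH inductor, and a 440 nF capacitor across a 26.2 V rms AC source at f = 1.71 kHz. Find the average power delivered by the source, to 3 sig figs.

2.80 W

ω = 2πf = 10740 rad/s
X_L = ωL = 107 Ω
X_C = 1/(ωC) = 212 Ω
Net reactance X = X_L − X_C = -104 Ω
Z = 58.0 − j104 Ω
|Z| = √(58.0² + 104²) = 119 Ω
∠Z = arctan(-104/58.0) = -60.9°
I = V/|Z| = 220 mA
P = VI cos φ = 26.2 × 0.220 × cos(-60.9°) = 2.80 W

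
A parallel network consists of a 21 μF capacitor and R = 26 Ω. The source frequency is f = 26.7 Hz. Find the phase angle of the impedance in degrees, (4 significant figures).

ω = 2πf = 167.8 rad/s
X_C = 1/(ωC) = 283.9 Ω
Parallel: admittances add. Y = 1/R + jωC
Y = (0.03846 + j0.003523) S
|Y| = 0.03862 S → |Z| = 1/|Y| = 25.89 Ω, ∠Z = −∠Y = -5.234°

-5.234°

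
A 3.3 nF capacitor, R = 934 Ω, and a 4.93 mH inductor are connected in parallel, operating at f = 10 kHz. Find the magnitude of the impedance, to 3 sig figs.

312 Ω

ω = 2πf = 62830 rad/s
X_L = ωL = 310 Ω
X_C = 1/(ωC) = 4820 Ω
Parallel: admittances add. Y = 1/R + 1/(jωL) + jωC
Y = (0.00107 − j0.00302) S
|Y| = 0.00321 S → |Z| = 1/|Y| = 312 Ω, ∠Z = −∠Y = 70.5°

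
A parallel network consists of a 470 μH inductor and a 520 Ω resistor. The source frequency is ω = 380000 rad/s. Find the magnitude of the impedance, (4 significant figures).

X_L = ωL = 178.6 Ω
Parallel: admittances add. Y = 1/R + 1/(jωL)
Y = (0.001923 − j0.005599) S
|Y| = 0.005920 S → |Z| = 1/|Y| = 168.9 Ω, ∠Z = −∠Y = 71.04°

168.9 Ω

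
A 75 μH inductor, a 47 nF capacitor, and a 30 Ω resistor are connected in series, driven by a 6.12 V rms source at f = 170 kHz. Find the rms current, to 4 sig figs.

ω = 2πf = 1.068e+06 rad/s
X_L = ωL = 80.11 Ω
X_C = 1/(ωC) = 19.92 Ω
Net reactance X = X_L − X_C = 60.19 Ω
Z = 30.00 + j60.19 Ω
|Z| = √(30.00² + 60.19²) = 67.25 Ω
I = V/|Z| = 6.12/67.25 = 91.00 mA

91.00 mA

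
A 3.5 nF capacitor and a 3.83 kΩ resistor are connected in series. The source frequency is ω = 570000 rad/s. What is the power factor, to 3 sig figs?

0.992

X_C = 1/(ωC) = 501 Ω
Z = 3830 − j501 Ω
|Z| = √(3830² + 501²) = 3860 Ω
∠Z = arctan(-501/3830) = -7.46°
cos φ = cos(-7.46°) = 0.992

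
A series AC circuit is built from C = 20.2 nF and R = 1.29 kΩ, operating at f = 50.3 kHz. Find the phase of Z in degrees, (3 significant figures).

-6.92°

ω = 2πf = 316000 rad/s
X_C = 1/(ωC) = 157 Ω
Z = 1290 − j157 Ω
|Z| = √(1290² + 157²) = 1300 Ω
∠Z = arctan(-157/1290) = -6.92°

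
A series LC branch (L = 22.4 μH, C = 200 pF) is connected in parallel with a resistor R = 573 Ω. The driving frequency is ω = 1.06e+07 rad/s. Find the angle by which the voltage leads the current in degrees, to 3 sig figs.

-67.8°

X_L = ωL = 237 Ω
X_C = 1/(ωC) = 472 Ω
Branch 1: Z₁ = R = 573 Ω
Branch 2 (series LC): Z₂ = j(X_L − X_C) = −j234 Ω
Parallel: Z = Z₁Z₂/(Z₁+Z₂), |Z| = 217 Ω, ∠Z = -67.8°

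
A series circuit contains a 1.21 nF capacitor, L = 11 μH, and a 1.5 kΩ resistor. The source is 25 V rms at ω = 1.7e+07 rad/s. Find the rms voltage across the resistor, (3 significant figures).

24.9 V

X_L = ωL = 187 Ω
X_C = 1/(ωC) = 48.6 Ω
Net reactance X = X_L − X_C = 138 Ω
Z = 1500 + j138 Ω
|Z| = √(1500² + 138²) = 1510 Ω
I = V/|Z| = 16.6 mA
V_R = I·|Z_R| = 0.0166 × 1500 = 24.9 V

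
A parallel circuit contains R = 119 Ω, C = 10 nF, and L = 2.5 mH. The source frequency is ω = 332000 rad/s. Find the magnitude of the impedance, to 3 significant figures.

X_L = ωL = 830 Ω
X_C = 1/(ωC) = 301 Ω
Parallel: admittances add. Y = 1/R + 1/(jωL) + jωC
Y = (0.00840 + j0.00212) S
|Y| = 0.00867 S → |Z| = 1/|Y| = 115 Ω, ∠Z = −∠Y = -14.1°

115 Ω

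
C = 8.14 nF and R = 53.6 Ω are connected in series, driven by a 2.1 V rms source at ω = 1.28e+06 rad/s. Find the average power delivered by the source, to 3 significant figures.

19.6 mW

X_C = 1/(ωC) = 96.0 Ω
Z = 53.6 − j96.0 Ω
|Z| = √(53.6² + 96.0²) = 110 Ω
∠Z = arctan(-96.0/53.6) = -60.8°
I = V/|Z| = 19.1 mA
P = VI cos φ = 2.1 × 0.0191 × cos(-60.8°) = 19.6 mW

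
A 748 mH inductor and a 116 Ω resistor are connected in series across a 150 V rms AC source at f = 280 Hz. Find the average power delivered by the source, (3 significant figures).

ω = 2πf = 1759 rad/s
X_L = ωL = 1320 Ω
Z = 116 + j1320 Ω
|Z| = √(116² + 1320²) = 1320 Ω
∠Z = arctan(1320/116) = 85.0°
I = V/|Z| = 114 mA
P = VI cos φ = 150 × 0.114 × cos(85.0°) = 1.50 W

1.50 W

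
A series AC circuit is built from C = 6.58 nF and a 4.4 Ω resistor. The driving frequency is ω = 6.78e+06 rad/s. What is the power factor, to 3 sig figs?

X_C = 1/(ωC) = 22.4 Ω
Z = 4.40 − j22.4 Ω
|Z| = √(4.40² + 22.4²) = 22.8 Ω
∠Z = arctan(-22.4/4.40) = -78.9°
cos φ = cos(-78.9°) = 0.193

0.193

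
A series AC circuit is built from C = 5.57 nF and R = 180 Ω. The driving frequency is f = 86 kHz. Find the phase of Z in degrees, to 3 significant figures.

ω = 2πf = 540400 rad/s
X_C = 1/(ωC) = 332 Ω
Z = 180 − j332 Ω
|Z| = √(180² + 332²) = 378 Ω
∠Z = arctan(-332/180) = -61.6°

-61.6°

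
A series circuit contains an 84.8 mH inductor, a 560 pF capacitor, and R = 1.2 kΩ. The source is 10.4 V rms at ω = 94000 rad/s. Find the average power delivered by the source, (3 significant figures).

1.06 mW

X_L = ωL = 7970 Ω
X_C = 1/(ωC) = 19000 Ω
Net reactance X = X_L − X_C = -11000 Ω
Z = 1200 − j11000 Ω
|Z| = √(1200² + 11000²) = 11100 Ω
∠Z = arctan(-11000/1200) = -83.8°
I = V/|Z| = 938 μA
P = VI cos φ = 10.4 × 0.000938 × cos(-83.8°) = 1.06 mW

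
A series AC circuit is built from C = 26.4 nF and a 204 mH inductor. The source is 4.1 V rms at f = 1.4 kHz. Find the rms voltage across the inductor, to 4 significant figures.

ω = 2πf = 8796 rad/s
X_L = ωL = 1794 Ω
X_C = 1/(ωC) = 4306 Ω
Net reactance X = X_L − X_C = -2512 Ω
Z = − j2512 Ω
|Z| = √(0² + 2512²) = 2512 Ω
I = V/|Z| = 1.632 mA
V_L = I·|Z_L| = 0.001632 × 1794 = 2.929 V

2.929 V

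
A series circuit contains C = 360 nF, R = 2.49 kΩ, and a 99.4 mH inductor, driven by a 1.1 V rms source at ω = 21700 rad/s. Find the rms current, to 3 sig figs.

342 μA

X_L = ωL = 2160 Ω
X_C = 1/(ωC) = 128 Ω
Net reactance X = X_L − X_C = 2030 Ω
Z = 2490 + j2030 Ω
|Z| = √(2490² + 2030²) = 3210 Ω
I = V/|Z| = 1.1/3210 = 342 μA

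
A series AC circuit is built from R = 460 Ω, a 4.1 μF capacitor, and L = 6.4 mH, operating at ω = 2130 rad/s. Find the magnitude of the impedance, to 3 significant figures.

X_L = ωL = 13.6 Ω
X_C = 1/(ωC) = 115 Ω
Net reactance X = X_L − X_C = -101 Ω
Z = 460 − j101 Ω
|Z| = √(460² + 101²) = 471 Ω

471 Ω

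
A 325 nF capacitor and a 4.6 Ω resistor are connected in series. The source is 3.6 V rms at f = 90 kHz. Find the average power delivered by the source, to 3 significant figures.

ω = 2πf = 565500 rad/s
X_C = 1/(ωC) = 5.44 Ω
Z = 4.60 − j5.44 Ω
|Z| = √(4.60² + 5.44²) = 7.13 Ω
∠Z = arctan(-5.44/4.60) = -49.8°
I = V/|Z| = 505 mA
P = VI cos φ = 3.6 × 0.505 × cos(-49.8°) = 1.17 W

1.17 W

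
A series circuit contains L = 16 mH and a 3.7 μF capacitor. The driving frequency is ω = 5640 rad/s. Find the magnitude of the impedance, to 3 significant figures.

42.3 Ω

X_L = ωL = 90.2 Ω
X_C = 1/(ωC) = 47.9 Ω
Net reactance X = X_L − X_C = 42.3 Ω
Z = j42.3 Ω
|Z| = √(0² + 42.3²) = 42.3 Ω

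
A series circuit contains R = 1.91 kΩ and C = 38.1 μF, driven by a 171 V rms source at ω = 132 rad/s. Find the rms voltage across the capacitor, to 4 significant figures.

17.71 V

X_C = 1/(ωC) = 198.8 Ω
Z = 1910 − j198.8 Ω
|Z| = √(1910² + 198.8²) = 1920 Ω
I = V/|Z| = 89.05 mA
V_C = I·|Z_C| = 0.08905 × 198.8 = 17.71 V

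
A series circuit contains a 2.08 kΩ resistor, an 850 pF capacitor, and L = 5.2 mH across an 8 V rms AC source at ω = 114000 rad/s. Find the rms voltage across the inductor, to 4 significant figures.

X_L = ωL = 592.8 Ω
X_C = 1/(ωC) = 10320 Ω
Net reactance X = X_L − X_C = -9727 Ω
Z = 2080 − j9727 Ω
|Z| = √(2080² + 9727²) = 9947 Ω
I = V/|Z| = 804.3 μA
V_L = I·|Z_L| = 0.0008043 × 592.8 = 0.4768 V

0.4768 V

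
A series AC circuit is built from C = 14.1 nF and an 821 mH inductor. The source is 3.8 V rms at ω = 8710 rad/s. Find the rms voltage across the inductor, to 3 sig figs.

27.4 V

X_L = ωL = 7150 Ω
X_C = 1/(ωC) = 8140 Ω
Net reactance X = X_L − X_C = -992 Ω
Z = − j992 Ω
|Z| = √(0² + 992²) = 992 Ω
I = V/|Z| = 3.83 mA
V_L = I·|Z_L| = 0.00383 × 7150 = 27.4 V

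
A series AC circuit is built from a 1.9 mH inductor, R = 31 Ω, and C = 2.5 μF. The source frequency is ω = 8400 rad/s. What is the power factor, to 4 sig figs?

X_L = ωL = 15.96 Ω
X_C = 1/(ωC) = 47.62 Ω
Net reactance X = X_L − X_C = -31.66 Ω
Z = 31.00 − j31.66 Ω
|Z| = √(31.00² + 31.66²) = 44.31 Ω
∠Z = arctan(-31.66/31.00) = -45.60°
cos φ = cos(-45.60°) = 0.6996

0.6996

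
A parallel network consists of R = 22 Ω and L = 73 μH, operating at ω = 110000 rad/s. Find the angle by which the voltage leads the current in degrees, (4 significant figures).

X_L = ωL = 8.030 Ω
Parallel: admittances add. Y = 1/R + 1/(jωL)
Y = (0.04545 − j0.1245) S
|Y| = 0.1326 S → |Z| = 1/|Y| = 7.543 Ω, ∠Z = −∠Y = 69.95°

69.95°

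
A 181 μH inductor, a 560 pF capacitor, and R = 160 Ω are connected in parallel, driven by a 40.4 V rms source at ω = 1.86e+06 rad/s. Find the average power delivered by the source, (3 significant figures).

X_L = ωL = 337 Ω
X_C = 1/(ωC) = 960 Ω
Parallel: admittances add. Y = 1/R + 1/(jωL) + jωC
Y = (0.00625 − j0.00193) S
|Y| = 0.00654 S → |Z| = 1/|Y| = 153 Ω, ∠Z = −∠Y = 17.2°
I = V/|Z| = 264 mA
P = VI cos φ = 40.4 × 0.264 × cos(17.2°) = 10.2 W

10.2 W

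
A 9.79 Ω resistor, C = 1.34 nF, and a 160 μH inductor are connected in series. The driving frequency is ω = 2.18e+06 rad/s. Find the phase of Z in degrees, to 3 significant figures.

X_L = ωL = 349 Ω
X_C = 1/(ωC) = 342 Ω
Net reactance X = X_L − X_C = 6.47 Ω
Z = 9.79 + j6.47 Ω
|Z| = √(9.79² + 6.47²) = 11.7 Ω
∠Z = arctan(6.47/9.79) = 33.5°

33.5°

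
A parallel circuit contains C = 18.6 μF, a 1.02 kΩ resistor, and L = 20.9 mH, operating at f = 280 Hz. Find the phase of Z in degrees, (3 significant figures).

-79.9°

ω = 2πf = 1759 rad/s
X_L = ωL = 36.8 Ω
X_C = 1/(ωC) = 30.6 Ω
Parallel: admittances add. Y = 1/R + 1/(jωL) + jωC
Y = (0.000980 + j0.00553) S
|Y| = 0.00561 S → |Z| = 1/|Y| = 178 Ω, ∠Z = −∠Y = -79.9°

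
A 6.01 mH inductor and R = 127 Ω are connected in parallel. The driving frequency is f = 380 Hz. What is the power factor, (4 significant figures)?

0.1123

ω = 2πf = 2388 rad/s
X_L = ωL = 14.35 Ω
Parallel: admittances add. Y = 1/R + 1/(jωL)
Y = (0.007874 − j0.06969) S
|Y| = 0.07013 S → |Z| = 1/|Y| = 14.26 Ω, ∠Z = −∠Y = 83.55°
cos φ = cos(83.55°) = 0.1123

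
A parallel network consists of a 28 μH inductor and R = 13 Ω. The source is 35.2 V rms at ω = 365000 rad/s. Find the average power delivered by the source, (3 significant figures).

95.3 W

X_L = ωL = 10.2 Ω
Parallel: admittances add. Y = 1/R + 1/(jωL)
Y = (0.0769 − j0.0978) S
|Y| = 0.124 S → |Z| = 1/|Y| = 8.03 Ω, ∠Z = −∠Y = 51.8°
I = V/|Z| = 4.38 A
P = VI cos φ = 35.2 × 4.38 × cos(51.8°) = 95.3 W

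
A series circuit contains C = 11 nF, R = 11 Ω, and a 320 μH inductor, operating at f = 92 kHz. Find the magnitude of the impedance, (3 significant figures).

ω = 2πf = 578100 rad/s
X_L = ωL = 185 Ω
X_C = 1/(ωC) = 157 Ω
Net reactance X = X_L − X_C = 27.7 Ω
Z = 11.0 + j27.7 Ω
|Z| = √(11.0² + 27.7²) = 29.8 Ω

29.8 Ω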